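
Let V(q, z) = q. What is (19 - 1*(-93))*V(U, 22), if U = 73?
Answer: 8176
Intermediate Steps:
(19 - 1*(-93))*V(U, 22) = (19 - 1*(-93))*73 = (19 + 93)*73 = 112*73 = 8176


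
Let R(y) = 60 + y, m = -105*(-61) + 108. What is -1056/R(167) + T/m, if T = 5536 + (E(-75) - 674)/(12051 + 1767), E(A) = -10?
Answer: -12945317846/3404872653 ≈ -3.8020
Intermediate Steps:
m = 6513 (m = 6405 + 108 = 6513)
T = 12749294/2303 (T = 5536 + (-10 - 674)/(12051 + 1767) = 5536 - 684/13818 = 5536 - 684*1/13818 = 5536 - 114/2303 = 12749294/2303 ≈ 5536.0)
-1056/R(167) + T/m = -1056/(60 + 167) + (12749294/2303)/6513 = -1056/227 + (12749294/2303)*(1/6513) = -1056*1/227 + 12749294/14999439 = -1056/227 + 12749294/14999439 = -12945317846/3404872653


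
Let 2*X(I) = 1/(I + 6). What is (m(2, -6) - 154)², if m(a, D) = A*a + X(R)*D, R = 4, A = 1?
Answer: 2319529/100 ≈ 23195.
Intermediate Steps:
X(I) = 1/(2*(6 + I)) (X(I) = 1/(2*(I + 6)) = 1/(2*(6 + I)))
m(a, D) = a + D/20 (m(a, D) = 1*a + (1/(2*(6 + 4)))*D = a + ((½)/10)*D = a + ((½)*(⅒))*D = a + D/20)
(m(2, -6) - 154)² = ((2 + (1/20)*(-6)) - 154)² = ((2 - 3/10) - 154)² = (17/10 - 154)² = (-1523/10)² = 2319529/100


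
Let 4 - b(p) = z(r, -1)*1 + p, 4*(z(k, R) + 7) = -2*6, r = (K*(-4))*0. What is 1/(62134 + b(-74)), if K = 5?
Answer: 1/62222 ≈ 1.6071e-5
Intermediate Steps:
r = 0 (r = (5*(-4))*0 = -20*0 = 0)
z(k, R) = -10 (z(k, R) = -7 + (-2*6)/4 = -7 + (¼)*(-12) = -7 - 3 = -10)
b(p) = 14 - p (b(p) = 4 - (-10*1 + p) = 4 - (-10 + p) = 4 + (10 - p) = 14 - p)
1/(62134 + b(-74)) = 1/(62134 + (14 - 1*(-74))) = 1/(62134 + (14 + 74)) = 1/(62134 + 88) = 1/62222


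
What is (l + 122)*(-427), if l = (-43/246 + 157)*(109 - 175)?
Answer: 179069709/41 ≈ 4.3676e+6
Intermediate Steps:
l = -424369/41 (l = (-43*1/246 + 157)*(-66) = (-43/246 + 157)*(-66) = (38579/246)*(-66) = -424369/41 ≈ -10350.)
(l + 122)*(-427) = (-424369/41 + 122)*(-427) = -419367/41*(-427) = 179069709/41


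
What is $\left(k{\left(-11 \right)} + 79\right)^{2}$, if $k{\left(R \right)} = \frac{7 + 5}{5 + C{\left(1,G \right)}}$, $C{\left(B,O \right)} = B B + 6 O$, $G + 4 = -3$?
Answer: $\frac{55696}{9} \approx 6188.4$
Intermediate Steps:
$G = -7$ ($G = -4 - 3 = -7$)
$C{\left(B,O \right)} = B^{2} + 6 O$
$k{\left(R \right)} = - \frac{1}{3}$ ($k{\left(R \right)} = \frac{7 + 5}{5 + \left(1^{2} + 6 \left(-7\right)\right)} = \frac{12}{5 + \left(1 - 42\right)} = \frac{12}{5 - 41} = \frac{12}{-36} = 12 \left(- \frac{1}{36}\right) = - \frac{1}{3}$)
$\left(k{\left(-11 \right)} + 79\right)^{2} = \left(- \frac{1}{3} + 79\right)^{2} = \left(\frac{236}{3}\right)^{2} = \frac{55696}{9}$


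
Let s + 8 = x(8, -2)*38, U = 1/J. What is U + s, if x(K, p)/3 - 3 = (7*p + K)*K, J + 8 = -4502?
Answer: -23172381/4510 ≈ -5138.0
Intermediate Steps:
J = -4510 (J = -8 - 4502 = -4510)
x(K, p) = 9 + 3*K*(K + 7*p) (x(K, p) = 9 + 3*((7*p + K)*K) = 9 + 3*((K + 7*p)*K) = 9 + 3*(K*(K + 7*p)) = 9 + 3*K*(K + 7*p))
U = -1/4510 (U = 1/(-4510) = -1/4510 ≈ -0.00022173)
s = -5138 (s = -8 + (9 + 3*8**2 + 21*8*(-2))*38 = -8 + (9 + 3*64 - 336)*38 = -8 + (9 + 192 - 336)*38 = -8 - 135*38 = -8 - 5130 = -5138)
U + s = -1/4510 - 5138 = -23172381/4510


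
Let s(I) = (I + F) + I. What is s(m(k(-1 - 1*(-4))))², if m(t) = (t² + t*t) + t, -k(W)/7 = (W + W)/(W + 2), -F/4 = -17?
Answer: 69488896/625 ≈ 1.1118e+5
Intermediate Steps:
F = 68 (F = -4*(-17) = 68)
k(W) = -14*W/(2 + W) (k(W) = -7*(W + W)/(W + 2) = -7*2*W/(2 + W) = -14*W/(2 + W))
m(t) = t + 2*t² (m(t) = (t² + t²) + t = 2*t² + t = t + 2*t²)
s(I) = 68 + 2*I (s(I) = (I + 68) + I = (68 + I) + I = 68 + 2*I)
s(m(k(-1 - 1*(-4))))² = (68 + 2*((-14*(-1 - 1*(-4))/(2 + (-1 - 1*(-4))))*(1 + 2*(-14*(-1 - 1*(-4))/(2 + (-1 - 1*(-4)))))))² = (68 + 2*((-14*(-1 + 4)/(2 + (-1 + 4)))*(1 + 2*(-14*(-1 + 4)/(2 + (-1 + 4))))))² = (68 + 2*((-14*3/(2 + 3))*(1 + 2*(-14*3/(2 + 3)))))² = (68 + 2*((-14*3/5)*(1 + 2*(-14*3/5))))² = (68 + 2*((-14*3*⅕)*(1 + 2*(-14*3*⅕))))² = (68 + 2*(-42*(1 + 2*(-42/5))/5))² = (68 + 2*(-42*(1 - 84/5)/5))² = (68 + 2*(-42/5*(-79/5)))² = (68 + 2*(3318/25))² = (68 + 6636/25)² = (8336/25)² = 69488896/625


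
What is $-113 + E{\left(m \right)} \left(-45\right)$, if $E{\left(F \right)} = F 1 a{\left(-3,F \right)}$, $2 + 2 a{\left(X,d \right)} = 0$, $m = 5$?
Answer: $112$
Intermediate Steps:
$a{\left(X,d \right)} = -1$ ($a{\left(X,d \right)} = -1 + \frac{1}{2} \cdot 0 = -1 + 0 = -1$)
$E{\left(F \right)} = - F$ ($E{\left(F \right)} = F 1 \left(-1\right) = F \left(-1\right) = - F$)
$-113 + E{\left(m \right)} \left(-45\right) = -113 + \left(-1\right) 5 \left(-45\right) = -113 - -225 = -113 + 225 = 112$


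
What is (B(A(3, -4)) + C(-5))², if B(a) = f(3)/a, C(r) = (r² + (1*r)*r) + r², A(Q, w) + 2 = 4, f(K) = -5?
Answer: 21025/4 ≈ 5256.3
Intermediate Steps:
A(Q, w) = 2 (A(Q, w) = -2 + 4 = 2)
C(r) = 3*r² (C(r) = (r² + r*r) + r² = (r² + r²) + r² = 2*r² + r² = 3*r²)
B(a) = -5/a
(B(A(3, -4)) + C(-5))² = (-5/2 + 3*(-5)²)² = (-5*½ + 3*25)² = (-5/2 + 75)² = (145/2)² = 21025/4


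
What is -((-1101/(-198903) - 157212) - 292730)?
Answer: 29831604175/66301 ≈ 4.4994e+5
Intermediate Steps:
-((-1101/(-198903) - 157212) - 292730) = -((-1101*(-1/198903) - 157212) - 292730) = -((367/66301 - 157212) - 292730) = -(-10423312445/66301 - 292730) = -1*(-29831604175/66301) = 29831604175/66301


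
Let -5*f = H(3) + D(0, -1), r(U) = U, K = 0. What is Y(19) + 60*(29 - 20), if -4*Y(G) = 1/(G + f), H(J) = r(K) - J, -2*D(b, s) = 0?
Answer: 211675/392 ≈ 539.99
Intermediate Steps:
D(b, s) = 0 (D(b, s) = -½*0 = 0)
H(J) = -J (H(J) = 0 - J = -J)
f = ⅗ (f = -(-1*3 + 0)/5 = -(-3 + 0)/5 = -⅕*(-3) = ⅗ ≈ 0.60000)
Y(G) = -1/(4*(⅗ + G)) (Y(G) = -1/(4*(G + ⅗)) = -1/(4*(⅗ + G)))
Y(19) + 60*(29 - 20) = -5/(12 + 20*19) + 60*(29 - 20) = -5/(12 + 380) + 60*9 = -5/392 + 540 = 211675/392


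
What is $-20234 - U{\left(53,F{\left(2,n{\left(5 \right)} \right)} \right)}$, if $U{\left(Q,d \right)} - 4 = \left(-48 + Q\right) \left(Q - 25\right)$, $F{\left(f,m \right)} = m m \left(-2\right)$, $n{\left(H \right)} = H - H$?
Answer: $-20378$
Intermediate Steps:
$n{\left(H \right)} = 0$
$F{\left(f,m \right)} = - 2 m^{2}$ ($F{\left(f,m \right)} = m^{2} \left(-2\right) = - 2 m^{2}$)
$U{\left(Q,d \right)} = 4 + \left(-48 + Q\right) \left(-25 + Q\right)$ ($U{\left(Q,d \right)} = 4 + \left(-48 + Q\right) \left(Q - 25\right) = 4 + \left(-48 + Q\right) \left(-25 + Q\right)$)
$-20234 - U{\left(53,F{\left(2,n{\left(5 \right)} \right)} \right)} = -20234 - \left(1204 + 53^{2} - 3869\right) = -20234 - \left(1204 + 2809 - 3869\right) = -20234 - 144 = -20378$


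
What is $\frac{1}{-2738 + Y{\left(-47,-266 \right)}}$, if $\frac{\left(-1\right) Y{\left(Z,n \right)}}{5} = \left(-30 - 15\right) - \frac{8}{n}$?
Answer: $- \frac{133}{334249} \approx -0.00039791$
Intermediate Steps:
$Y{\left(Z,n \right)} = 225 + \frac{40}{n}$ ($Y{\left(Z,n \right)} = - 5 \left(\left(-30 - 15\right) - \frac{8}{n}\right) = - 5 \left(-45 - \frac{8}{n}\right) = 225 + \frac{40}{n}$)
$\frac{1}{-2738 + Y{\left(-47,-266 \right)}} = \frac{1}{-2738 + \left(225 + \frac{40}{-266}\right)} = \frac{1}{-2738 + \left(225 + 40 \left(- \frac{1}{266}\right)\right)} = \frac{1}{-2738 + \left(225 - \frac{20}{133}\right)} = \frac{1}{-2738 + \frac{29905}{133}} = \frac{1}{- \frac{334249}{133}} = - \frac{133}{334249}$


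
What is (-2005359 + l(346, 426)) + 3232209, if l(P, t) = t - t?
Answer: 1226850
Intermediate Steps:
l(P, t) = 0
(-2005359 + l(346, 426)) + 3232209 = (-2005359 + 0) + 3232209 = -2005359 + 3232209 = 1226850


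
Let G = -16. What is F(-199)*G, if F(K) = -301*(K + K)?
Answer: -1916768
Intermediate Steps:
F(K) = -602*K
F(-199)*G = -602*(-199)*(-16) = 119798*(-16) = -1916768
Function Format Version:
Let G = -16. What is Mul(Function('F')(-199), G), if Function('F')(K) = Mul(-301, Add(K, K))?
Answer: -1916768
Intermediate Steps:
Function('F')(K) = Mul(-602, K) (Function('F')(K) = Mul(-301, Mul(2, K)) = Mul(-602, K))
Mul(Function('F')(-199), G) = Mul(Mul(-602, -199), -16) = Mul(119798, -16) = -1916768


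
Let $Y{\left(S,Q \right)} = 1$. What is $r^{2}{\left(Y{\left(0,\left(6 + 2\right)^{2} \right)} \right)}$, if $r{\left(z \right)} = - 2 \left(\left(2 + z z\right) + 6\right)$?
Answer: $324$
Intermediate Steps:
$r{\left(z \right)} = -16 - 2 z^{2}$ ($r{\left(z \right)} = - 2 \left(\left(2 + z^{2}\right) + 6\right) = - 2 \left(8 + z^{2}\right) = -16 - 2 z^{2}$)
$r^{2}{\left(Y{\left(0,\left(6 + 2\right)^{2} \right)} \right)} = \left(-16 - 2 \cdot 1^{2}\right)^{2} = \left(-16 - 2\right)^{2} = \left(-18\right)^{2} = 324$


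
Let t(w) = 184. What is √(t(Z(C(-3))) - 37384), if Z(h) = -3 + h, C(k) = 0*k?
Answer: 20*I*√93 ≈ 192.87*I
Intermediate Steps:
C(k) = 0
√(t(Z(C(-3))) - 37384) = √(184 - 37384) = √(-37200) = 20*I*√93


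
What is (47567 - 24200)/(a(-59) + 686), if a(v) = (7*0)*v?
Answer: 23367/686 ≈ 34.063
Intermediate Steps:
a(v) = 0 (a(v) = 0*v = 0)
(47567 - 24200)/(a(-59) + 686) = (47567 - 24200)/(0 + 686) = 23367/686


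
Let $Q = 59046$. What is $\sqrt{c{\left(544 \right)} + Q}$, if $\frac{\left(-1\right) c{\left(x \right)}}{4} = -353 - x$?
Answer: $\sqrt{62634} \approx 250.27$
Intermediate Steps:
$c{\left(x \right)} = 1412 + 4 x$ ($c{\left(x \right)} = - 4 \left(-353 - x\right) = 1412 + 4 x$)
$\sqrt{c{\left(544 \right)} + Q} = \sqrt{\left(1412 + 4 \cdot 544\right) + 59046} = \sqrt{\left(1412 + 2176\right) + 59046} = \sqrt{3588 + 59046} = \sqrt{62634}$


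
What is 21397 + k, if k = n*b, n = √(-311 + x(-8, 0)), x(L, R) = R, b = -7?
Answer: 21397 - 7*I*√311 ≈ 21397.0 - 123.45*I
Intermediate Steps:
n = I*√311 (n = √(-311 + 0) = √(-311) = I*√311 ≈ 17.635*I)
k = -7*I*√311 (k = (I*√311)*(-7) = -7*I*√311 ≈ -123.45*I)
21397 + k = 21397 - 7*I*√311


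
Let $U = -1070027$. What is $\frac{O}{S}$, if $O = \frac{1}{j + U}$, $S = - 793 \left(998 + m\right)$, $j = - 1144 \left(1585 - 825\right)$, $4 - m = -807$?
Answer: $\frac{1}{2782237171779} \approx 3.5942 \cdot 10^{-13}$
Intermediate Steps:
$m = 811$ ($m = 4 - -807 = 4 + 807 = 811$)
$j = -869440$ ($j = \left(-1144\right) 760 = -869440$)
$S = -1434537$ ($S = - 793 \left(998 + 811\right) = \left(-793\right) 1809 = -1434537$)
$O = - \frac{1}{1939467}$ ($O = \frac{1}{-869440 - 1070027} = \frac{1}{-1939467} = - \frac{1}{1939467} \approx -5.1561 \cdot 10^{-7}$)
$\frac{O}{S} = - \frac{1}{1939467 \left(-1434537\right)} = \left(- \frac{1}{1939467}\right) \left(- \frac{1}{1434537}\right) = \frac{1}{2782237171779}$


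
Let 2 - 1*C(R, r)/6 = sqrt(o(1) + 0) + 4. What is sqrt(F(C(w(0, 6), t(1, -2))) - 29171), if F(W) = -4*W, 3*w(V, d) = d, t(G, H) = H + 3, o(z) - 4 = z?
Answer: sqrt(-29123 + 24*sqrt(5)) ≈ 170.5*I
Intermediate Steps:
o(z) = 4 + z
t(G, H) = 3 + H
w(V, d) = d/3
C(R, r) = -12 - 6*sqrt(5) (C(R, r) = 12 - 6*(sqrt((4 + 1) + 0) + 4) = 12 - 6*(sqrt(5 + 0) + 4) = 12 - 6*(sqrt(5) + 4) = 12 - 6*(4 + sqrt(5)) = 12 + (-24 - 6*sqrt(5)) = -12 - 6*sqrt(5))
sqrt(F(C(w(0, 6), t(1, -2))) - 29171) = sqrt(-4*(-12 - 6*sqrt(5)) - 29171) = sqrt((48 + 24*sqrt(5)) - 29171) = sqrt(-29123 + 24*sqrt(5))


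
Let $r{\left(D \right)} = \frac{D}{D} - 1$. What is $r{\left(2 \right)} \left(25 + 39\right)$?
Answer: $0$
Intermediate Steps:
$r{\left(D \right)} = 0$ ($r{\left(D \right)} = 1 - 1 = 0$)
$r{\left(2 \right)} \left(25 + 39\right) = 0 \left(25 + 39\right) = 0 \cdot 64 = 0$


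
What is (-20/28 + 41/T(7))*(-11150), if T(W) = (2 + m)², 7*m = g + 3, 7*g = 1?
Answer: -137610401/2016 ≈ -68259.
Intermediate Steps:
g = ⅐ (g = (⅐)*1 = ⅐ ≈ 0.14286)
m = 22/49 (m = (⅐ + 3)/7 = (⅐)*(22/7) = 22/49 ≈ 0.44898)
T(W) = 14400/2401 (T(W) = (2 + 22/49)² = (120/49)² = 14400/2401)
(-20/28 + 41/T(7))*(-11150) = (-20/28 + 41/(14400/2401))*(-11150) = (-20*1/28 + 41*(2401/14400))*(-11150) = (-5/7 + 98441/14400)*(-11150) = (617087/100800)*(-11150) = -137610401/2016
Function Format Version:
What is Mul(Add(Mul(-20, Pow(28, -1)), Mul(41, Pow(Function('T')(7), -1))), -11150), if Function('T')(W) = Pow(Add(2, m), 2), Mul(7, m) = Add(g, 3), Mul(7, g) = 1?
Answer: Rational(-137610401, 2016) ≈ -68259.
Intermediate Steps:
g = Rational(1, 7) (g = Mul(Rational(1, 7), 1) = Rational(1, 7) ≈ 0.14286)
m = Rational(22, 49) (m = Mul(Rational(1, 7), Add(Rational(1, 7), 3)) = Mul(Rational(1, 7), Rational(22, 7)) = Rational(22, 49) ≈ 0.44898)
Function('T')(W) = Rational(14400, 2401) (Function('T')(W) = Pow(Add(2, Rational(22, 49)), 2) = Pow(Rational(120, 49), 2) = Rational(14400, 2401))
Mul(Add(Mul(-20, Pow(28, -1)), Mul(41, Pow(Function('T')(7), -1))), -11150) = Mul(Add(Mul(-20, Pow(28, -1)), Mul(41, Pow(Rational(14400, 2401), -1))), -11150) = Mul(Add(Mul(-20, Rational(1, 28)), Mul(41, Rational(2401, 14400))), -11150) = Mul(Add(Rational(-5, 7), Rational(98441, 14400)), -11150) = Mul(Rational(617087, 100800), -11150) = Rational(-137610401, 2016)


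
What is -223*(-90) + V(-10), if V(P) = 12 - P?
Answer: 20092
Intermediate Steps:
-223*(-90) + V(-10) = -223*(-90) + (12 - 1*(-10)) = 20070 + (12 + 10) = 20070 + 22 = 20092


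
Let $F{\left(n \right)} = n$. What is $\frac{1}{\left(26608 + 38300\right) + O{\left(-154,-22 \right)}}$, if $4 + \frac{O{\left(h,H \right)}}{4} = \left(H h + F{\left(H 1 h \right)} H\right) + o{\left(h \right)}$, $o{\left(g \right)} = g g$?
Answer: $- \frac{1}{124836} \approx -8.0105 \cdot 10^{-6}$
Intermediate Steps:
$o{\left(g \right)} = g^{2}$
$O{\left(h,H \right)} = -16 + 4 h^{2} + 4 H h + 4 h H^{2}$ ($O{\left(h,H \right)} = -16 + 4 \left(\left(H h + H 1 h H\right) + h^{2}\right) = -16 + 4 \left(\left(H h + H h H\right) + h^{2}\right) = -16 + 4 \left(\left(H h + h H^{2}\right) + h^{2}\right) = -16 + 4 \left(h^{2} + H h + h H^{2}\right) = -16 + \left(4 h^{2} + 4 H h + 4 h H^{2}\right) = -16 + 4 h^{2} + 4 H h + 4 h H^{2}$)
$\frac{1}{\left(26608 + 38300\right) + O{\left(-154,-22 \right)}} = \frac{1}{\left(26608 + 38300\right) + \left(-16 + 4 \left(-154\right)^{2} + 4 \left(-22\right) \left(-154\right) + 4 \left(-154\right) \left(-22\right)^{2}\right)} = \frac{1}{64908 + \left(-16 + 4 \cdot 23716 + 13552 + 4 \left(-154\right) 484\right)} = \frac{1}{64908 + \left(-16 + 94864 + 13552 - 298144\right)} = \frac{1}{64908 - 189744} = \frac{1}{-124836} = - \frac{1}{124836}$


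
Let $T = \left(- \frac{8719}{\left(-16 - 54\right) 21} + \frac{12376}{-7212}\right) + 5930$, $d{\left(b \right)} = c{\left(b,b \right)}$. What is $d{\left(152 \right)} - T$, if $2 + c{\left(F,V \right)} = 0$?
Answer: $- \frac{1748156033}{294490} \approx -5936.2$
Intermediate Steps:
$c{\left(F,V \right)} = -2$ ($c{\left(F,V \right)} = -2 + 0 = -2$)
$d{\left(b \right)} = -2$
$T = \frac{1747567053}{294490}$ ($T = \left(- \frac{8719}{\left(-70\right) 21} + 12376 \left(- \frac{1}{7212}\right)\right) + 5930 = \left(- \frac{8719}{-1470} - \frac{3094}{1803}\right) + 5930 = \left(\left(-8719\right) \left(- \frac{1}{1470}\right) - \frac{3094}{1803}\right) + 5930 = \left(\frac{8719}{1470} - \frac{3094}{1803}\right) + 5930 = \frac{1241353}{294490} + 5930 = \frac{1747567053}{294490} \approx 5934.2$)
$d{\left(152 \right)} - T = -2 - \frac{1747567053}{294490} = - \frac{1748156033}{294490}$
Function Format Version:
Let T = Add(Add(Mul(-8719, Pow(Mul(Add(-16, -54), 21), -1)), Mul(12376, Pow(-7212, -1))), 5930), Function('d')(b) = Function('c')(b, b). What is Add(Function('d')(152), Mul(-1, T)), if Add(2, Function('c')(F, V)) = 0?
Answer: Rational(-1748156033, 294490) ≈ -5936.2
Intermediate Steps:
Function('c')(F, V) = -2 (Function('c')(F, V) = Add(-2, 0) = -2)
Function('d')(b) = -2
T = Rational(1747567053, 294490) (T = Add(Add(Mul(-8719, Pow(Mul(-70, 21), -1)), Mul(12376, Rational(-1, 7212))), 5930) = Add(Add(Mul(-8719, Pow(-1470, -1)), Rational(-3094, 1803)), 5930) = Add(Add(Mul(-8719, Rational(-1, 1470)), Rational(-3094, 1803)), 5930) = Add(Add(Rational(8719, 1470), Rational(-3094, 1803)), 5930) = Add(Rational(1241353, 294490), 5930) = Rational(1747567053, 294490) ≈ 5934.2)
Add(Function('d')(152), Mul(-1, T)) = Add(-2, Mul(-1, Rational(1747567053, 294490))) = Add(-2, Rational(-1747567053, 294490)) = Rational(-1748156033, 294490)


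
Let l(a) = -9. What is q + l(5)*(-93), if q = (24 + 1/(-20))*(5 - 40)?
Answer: -5/4 ≈ -1.2500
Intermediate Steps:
q = -3353/4 (q = (24 - 1/20)*(-35) = (479/20)*(-35) = -3353/4 ≈ -838.25)
q + l(5)*(-93) = -3353/4 - 9*(-93) = -3353/4 + 837 = -5/4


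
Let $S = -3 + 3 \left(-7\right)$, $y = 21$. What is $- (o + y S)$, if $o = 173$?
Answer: $331$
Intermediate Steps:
$S = -24$ ($S = -3 - 21 = -24$)
$- (o + y S) = - (173 + 21 \left(-24\right)) = - (173 - 504) = \left(-1\right) \left(-331\right) = 331$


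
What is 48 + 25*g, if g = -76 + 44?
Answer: -752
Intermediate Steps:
g = -32
48 + 25*g = 48 + 25*(-32) = 48 - 800 = -752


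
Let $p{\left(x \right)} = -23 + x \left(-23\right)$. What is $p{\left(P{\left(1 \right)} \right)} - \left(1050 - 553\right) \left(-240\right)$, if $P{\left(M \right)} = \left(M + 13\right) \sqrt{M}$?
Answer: $118935$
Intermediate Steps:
$P{\left(M \right)} = \sqrt{M} \left(13 + M\right)$ ($P{\left(M \right)} = \left(13 + M\right) \sqrt{M} = \sqrt{M} \left(13 + M\right)$)
$p{\left(x \right)} = -23 - 23 x$
$p{\left(P{\left(1 \right)} \right)} - \left(1050 - 553\right) \left(-240\right) = \left(-23 - 23 \sqrt{1} \left(13 + 1\right)\right) - \left(1050 - 553\right) \left(-240\right) = \left(-23 - 23 \cdot 1 \cdot 14\right) - 497 \left(-240\right) = \left(-23 - 322\right) - -119280 = \left(-23 - 322\right) + 119280 = -345 + 119280 = 118935$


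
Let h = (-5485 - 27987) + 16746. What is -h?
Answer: 16726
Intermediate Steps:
h = -16726 (h = -33472 + 16746 = -16726)
-h = -1*(-16726) = 16726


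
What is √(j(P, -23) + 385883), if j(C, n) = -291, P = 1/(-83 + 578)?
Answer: 2*√96398 ≈ 620.96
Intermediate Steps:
P = 1/495 ≈ 0.0020202
√(j(P, -23) + 385883) = √(-291 + 385883) = √385592 = 2*√96398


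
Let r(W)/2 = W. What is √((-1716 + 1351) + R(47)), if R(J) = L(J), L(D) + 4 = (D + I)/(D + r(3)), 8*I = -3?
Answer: I*√16544798/212 ≈ 19.186*I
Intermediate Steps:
I = -3/8 (I = (⅛)*(-3) = -3/8 ≈ -0.37500)
r(W) = 2*W
L(D) = -4 + (-3/8 + D)/(6 + D) (L(D) = -4 + (D - 3/8)/(D + 2*3) = -4 + (-3/8 + D)/(D + 6) = -4 + (-3/8 + D)/(6 + D))
R(J) = 3*(-65 - 8*J)/(8*(6 + J))
√((-1716 + 1351) + R(47)) = √((-1716 + 1351) + 3*(-65 - 8*47)/(8*(6 + 47))) = √(-365 + (3/8)*(-65 - 376)/53) = √(-365 + (3/8)*(1/53)*(-441)) = √(-365 - 1323/424) = √(-156083/424) = I*√16544798/212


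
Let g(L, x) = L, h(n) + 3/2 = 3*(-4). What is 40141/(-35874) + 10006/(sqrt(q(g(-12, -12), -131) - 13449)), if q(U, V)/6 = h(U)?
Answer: -40141/35874 - 5003*I*sqrt(13530)/6765 ≈ -1.1189 - 86.022*I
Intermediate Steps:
h(n) = -27/2 (h(n) = -3/2 + 3*(-4) = -3/2 - 12 = -27/2)
q(U, V) = -81 (q(U, V) = 6*(-27/2) = -81)
40141/(-35874) + 10006/(sqrt(q(g(-12, -12), -131) - 13449)) = 40141/(-35874) + 10006/(sqrt(-81 - 13449)) = 40141*(-1/35874) + 10006/(sqrt(-13530)) = -40141/35874 + 10006/((I*sqrt(13530))) = -40141/35874 + 10006*(-I*sqrt(13530)/13530) = -40141/35874 - 5003*I*sqrt(13530)/6765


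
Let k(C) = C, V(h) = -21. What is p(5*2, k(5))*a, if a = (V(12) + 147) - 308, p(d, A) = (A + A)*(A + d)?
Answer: -27300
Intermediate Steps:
p(d, A) = 2*A*(A + d) (p(d, A) = (2*A)*(A + d) = 2*A*(A + d))
a = -182 (a = (-21 + 147) - 308 = 126 - 308 = -182)
p(5*2, k(5))*a = (2*5*(5 + 5*2))*(-182) = (2*5*(5 + 10))*(-182) = (2*5*15)*(-182) = 150*(-182) = -27300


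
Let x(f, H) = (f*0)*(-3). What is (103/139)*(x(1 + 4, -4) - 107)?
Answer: -11021/139 ≈ -79.288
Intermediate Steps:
x(f, H) = 0 (x(f, H) = 0*(-3) = 0)
(103/139)*(x(1 + 4, -4) - 107) = (103/139)*(0 - 107) = (103*(1/139))*(-107) = (103/139)*(-107) = -11021/139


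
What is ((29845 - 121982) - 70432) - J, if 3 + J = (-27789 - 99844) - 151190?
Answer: 116257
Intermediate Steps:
J = -278826 (J = -3 + ((-27789 - 99844) - 151190) = -3 + (-127633 - 151190) = -3 - 278823 = -278826)
((29845 - 121982) - 70432) - J = ((29845 - 121982) - 70432) - 1*(-278826) = (-92137 - 70432) + 278826 = -162569 + 278826 = 116257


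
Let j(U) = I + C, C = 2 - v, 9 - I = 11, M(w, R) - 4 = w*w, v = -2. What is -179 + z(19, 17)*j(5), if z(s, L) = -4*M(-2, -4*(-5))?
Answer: -243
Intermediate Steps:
M(w, R) = 4 + w**2 (M(w, R) = 4 + w*w = 4 + w**2)
I = -2 (I = 9 - 1*11 = 9 - 11 = -2)
C = 4 (C = 2 - 1*(-2) = 2 + 2 = 4)
z(s, L) = -32 (z(s, L) = -4*(4 + (-2)**2) = -4*(4 + 4) = -4*8 = -32)
j(U) = 2 (j(U) = -2 + 4 = 2)
-179 + z(19, 17)*j(5) = -179 - 32*2 = -179 - 64 = -243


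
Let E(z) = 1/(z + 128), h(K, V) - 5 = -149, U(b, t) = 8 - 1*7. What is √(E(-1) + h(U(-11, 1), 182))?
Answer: I*√2322449/127 ≈ 12.0*I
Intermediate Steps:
U(b, t) = 1 (U(b, t) = 8 - 7 = 1)
h(K, V) = -144 (h(K, V) = 5 - 149 = -144)
E(z) = 1/(128 + z)
√(E(-1) + h(U(-11, 1), 182)) = √(1/(128 - 1) - 144) = √(1/127 - 144) = √(-18287/127) = I*√2322449/127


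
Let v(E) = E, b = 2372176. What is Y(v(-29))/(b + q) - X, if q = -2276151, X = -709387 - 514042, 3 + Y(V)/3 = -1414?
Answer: 117479765474/96025 ≈ 1.2234e+6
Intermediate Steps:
Y(V) = -4251 (Y(V) = -9 + 3*(-1414) = -9 - 4242 = -4251)
X = -1223429
Y(v(-29))/(b + q) - X = -4251/(2372176 - 2276151) - 1*(-1223429) = -4251/96025 + 1223429 = 117479765474/96025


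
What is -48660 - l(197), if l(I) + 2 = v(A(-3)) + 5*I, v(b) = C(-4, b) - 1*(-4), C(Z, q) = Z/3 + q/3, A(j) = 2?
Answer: -148939/3 ≈ -49646.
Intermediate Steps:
C(Z, q) = Z/3 + q/3 (C(Z, q) = Z*(⅓) + q*(⅓) = Z/3 + q/3)
v(b) = 8/3 + b/3 (v(b) = ((⅓)*(-4) + b/3) - 1*(-4) = (-4/3 + b/3) + 4 = 8/3 + b/3)
l(I) = 4/3 + 5*I (l(I) = -2 + ((8/3 + (⅓)*2) + 5*I) = -2 + ((8/3 + ⅔) + 5*I) = -2 + (10/3 + 5*I) = 4/3 + 5*I)
-48660 - l(197) = -48660 - (4/3 + 5*197) = -48660 - (4/3 + 985) = -48660 - 1*2959/3 = -48660 - 2959/3 = -148939/3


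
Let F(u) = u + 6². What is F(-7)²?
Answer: 841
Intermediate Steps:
F(u) = 36 + u (F(u) = u + 36 = 36 + u)
F(-7)² = (36 - 7)² = 29² = 841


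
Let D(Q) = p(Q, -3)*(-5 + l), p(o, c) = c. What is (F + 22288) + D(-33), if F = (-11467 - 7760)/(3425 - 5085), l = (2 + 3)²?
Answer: 36917707/1660 ≈ 22240.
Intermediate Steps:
l = 25 (l = 5² = 25)
F = 19227/1660 (F = -19227/(-1660) = -19227*(-1/1660) = 19227/1660 ≈ 11.583)
D(Q) = -60 (D(Q) = -3*(-5 + 25) = -3*20 = -60)
(F + 22288) + D(-33) = (19227/1660 + 22288) - 60 = 37017307/1660 - 60 = 36917707/1660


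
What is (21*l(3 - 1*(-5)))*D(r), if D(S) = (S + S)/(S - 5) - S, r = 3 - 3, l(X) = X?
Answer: 0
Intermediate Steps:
r = 0
D(S) = -S + 2*S/(-5 + S) (D(S) = (2*S)/(-5 + S) - S = 2*S/(-5 + S) - S = -S + 2*S/(-5 + S))
(21*l(3 - 1*(-5)))*D(r) = (21*(3 - 1*(-5)))*(0*(7 - 1*0)/(-5 + 0)) = (21*(3 + 5))*(0*(7 + 0)/(-5)) = (21*8)*(0*(-⅕)*7) = 168*0 = 0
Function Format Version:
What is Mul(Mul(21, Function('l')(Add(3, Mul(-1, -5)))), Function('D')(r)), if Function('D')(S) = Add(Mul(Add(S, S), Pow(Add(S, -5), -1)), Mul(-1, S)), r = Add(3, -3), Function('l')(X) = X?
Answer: 0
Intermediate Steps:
r = 0
Function('D')(S) = Add(Mul(-1, S), Mul(2, S, Pow(Add(-5, S), -1))) (Function('D')(S) = Add(Mul(Mul(2, S), Pow(Add(-5, S), -1)), Mul(-1, S)) = Add(Mul(2, S, Pow(Add(-5, S), -1)), Mul(-1, S)) = Add(Mul(-1, S), Mul(2, S, Pow(Add(-5, S), -1))))
Mul(Mul(21, Function('l')(Add(3, Mul(-1, -5)))), Function('D')(r)) = Mul(Mul(21, Add(3, Mul(-1, -5))), Mul(0, Pow(Add(-5, 0), -1), Add(7, Mul(-1, 0)))) = Mul(Mul(21, Add(3, 5)), Mul(0, Pow(-5, -1), Add(7, 0))) = Mul(Mul(21, 8), Mul(0, Rational(-1, 5), 7)) = Mul(168, 0) = 0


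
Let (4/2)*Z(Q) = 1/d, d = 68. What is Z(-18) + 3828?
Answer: 520609/136 ≈ 3828.0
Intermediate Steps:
Z(Q) = 1/136 (Z(Q) = (½)/68 = (½)*(1/68) = 1/136)
Z(-18) + 3828 = 1/136 + 3828 = 520609/136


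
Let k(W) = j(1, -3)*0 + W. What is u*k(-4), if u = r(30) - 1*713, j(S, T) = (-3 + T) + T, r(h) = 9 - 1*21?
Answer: 2900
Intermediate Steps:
r(h) = -12 (r(h) = 9 - 21 = -12)
j(S, T) = -3 + 2*T
k(W) = W (k(W) = (-3 + 2*(-3))*0 + W = (-3 - 6)*0 + W = -9*0 + W = 0 + W = W)
u = -725 (u = -12 - 1*713 = -12 - 713 = -725)
u*k(-4) = -725*(-4) = 2900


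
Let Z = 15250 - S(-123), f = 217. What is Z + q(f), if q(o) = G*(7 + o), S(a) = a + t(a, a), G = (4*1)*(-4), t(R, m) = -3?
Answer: 11792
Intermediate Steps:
G = -16 (G = 4*(-4) = -16)
S(a) = -3 + a (S(a) = a - 3 = -3 + a)
q(o) = -112 - 16*o (q(o) = -16*(7 + o) = -112 - 16*o)
Z = 15376 (Z = 15250 - (-3 - 123) = 15250 - 1*(-126) = 15250 + 126 = 15376)
Z + q(f) = 15376 + (-112 - 16*217) = 15376 + (-112 - 3472) = 15376 - 3584 = 11792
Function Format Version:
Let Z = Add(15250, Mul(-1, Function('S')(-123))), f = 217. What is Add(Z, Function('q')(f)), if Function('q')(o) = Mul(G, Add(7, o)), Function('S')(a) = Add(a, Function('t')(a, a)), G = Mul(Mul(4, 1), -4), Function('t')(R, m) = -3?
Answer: 11792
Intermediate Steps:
G = -16 (G = Mul(4, -4) = -16)
Function('S')(a) = Add(-3, a) (Function('S')(a) = Add(a, -3) = Add(-3, a))
Function('q')(o) = Add(-112, Mul(-16, o)) (Function('q')(o) = Mul(-16, Add(7, o)) = Add(-112, Mul(-16, o)))
Z = 15376 (Z = Add(15250, Mul(-1, Add(-3, -123))) = Add(15250, Mul(-1, -126)) = Add(15250, 126) = 15376)
Add(Z, Function('q')(f)) = Add(15376, Add(-112, Mul(-16, 217))) = Add(15376, Add(-112, -3472)) = Add(15376, -3584) = 11792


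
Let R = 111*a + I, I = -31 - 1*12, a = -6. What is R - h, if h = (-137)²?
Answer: -19478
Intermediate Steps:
I = -43 (I = -31 - 12 = -43)
h = 18769
R = -709 (R = 111*(-6) - 43 = -666 - 43 = -709)
R - h = -709 - 1*18769 = -709 - 18769 = -19478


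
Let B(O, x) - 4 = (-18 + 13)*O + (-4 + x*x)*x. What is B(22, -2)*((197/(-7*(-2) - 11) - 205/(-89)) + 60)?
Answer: -3621808/267 ≈ -13565.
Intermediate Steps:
B(O, x) = 4 - 5*O + x*(-4 + x²) (B(O, x) = 4 + ((-18 + 13)*O + (-4 + x*x)*x) = 4 + (-5*O + (-4 + x²)*x) = 4 + (-5*O + x*(-4 + x²)) = 4 - 5*O + x*(-4 + x²))
B(22, -2)*((197/(-7*(-2) - 11) - 205/(-89)) + 60) = (4 + (-2)³ - 5*22 - 4*(-2))*((197/(-7*(-2) - 11) - 205/(-89)) + 60) = (4 - 8 - 110 + 8)*((197/(14 - 11) - 205*(-1/89)) + 60) = -106*((197/3 + 205/89) + 60) = -106*(18148/267 + 60) = -106*34168/267 = -3621808/267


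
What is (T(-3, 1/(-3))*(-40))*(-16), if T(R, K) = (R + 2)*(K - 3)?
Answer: 6400/3 ≈ 2133.3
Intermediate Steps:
T(R, K) = (-3 + K)*(2 + R) (T(R, K) = (2 + R)*(-3 + K) = (-3 + K)*(2 + R))
(T(-3, 1/(-3))*(-40))*(-16) = ((-6 - 3*(-3) + 2/(-3) - 3/(-3))*(-40))*(-16) = ((-6 + 9 + 2*(-1/3) - 1/3*(-3))*(-40))*(-16) = ((-6 + 9 - 2/3 + 1)*(-40))*(-16) = ((10/3)*(-40))*(-16) = -400/3*(-16) = 6400/3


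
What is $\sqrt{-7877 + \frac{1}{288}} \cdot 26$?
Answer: $\frac{65 i \sqrt{181486}}{12} \approx 2307.6 i$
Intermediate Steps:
$\sqrt{-7877 + \frac{1}{288}} \cdot 26 = \sqrt{- \frac{2268575}{288}} \cdot 26 = \frac{5 i \sqrt{181486}}{24} \cdot 26 = \frac{65 i \sqrt{181486}}{12}$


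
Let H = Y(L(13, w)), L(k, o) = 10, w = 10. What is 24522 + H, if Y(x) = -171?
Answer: 24351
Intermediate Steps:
H = -171
24522 + H = 24522 - 171 = 24351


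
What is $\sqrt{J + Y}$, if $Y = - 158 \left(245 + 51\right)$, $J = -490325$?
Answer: $3 i \sqrt{59677} \approx 732.87 i$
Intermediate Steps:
$Y = -46768$ ($Y = \left(-158\right) 296 = -46768$)
$\sqrt{J + Y} = \sqrt{-490325 - 46768} = \sqrt{-537093} = 3 i \sqrt{59677}$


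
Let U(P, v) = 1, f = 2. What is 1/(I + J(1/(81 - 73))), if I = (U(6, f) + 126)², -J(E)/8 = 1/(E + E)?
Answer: 1/16097 ≈ 6.2123e-5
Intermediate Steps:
J(E) = -4/E (J(E) = -8/(E + E) = -8*1/(2*E) = -4/E)
I = 16129 (I = (1 + 126)² = 127² = 16129)
1/(I + J(1/(81 - 73))) = 1/(16129 - 4/(1/(81 - 73))) = 1/(16129 - 4/(1/8)) = 1/(16129 - 4/⅛) = 1/(16129 - 4*8) = 1/(16129 - 32) = 1/16097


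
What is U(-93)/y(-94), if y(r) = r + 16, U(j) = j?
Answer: 31/26 ≈ 1.1923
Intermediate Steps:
y(r) = 16 + r
U(-93)/y(-94) = -93/(16 - 94) = -93/(-78) = -93*(-1/78) = 31/26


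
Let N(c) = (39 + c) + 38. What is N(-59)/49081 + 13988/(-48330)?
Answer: -342837544/1186042365 ≈ -0.28906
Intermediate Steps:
N(c) = 77 + c
N(-59)/49081 + 13988/(-48330) = (77 - 59)/49081 + 13988/(-48330) = 18*(1/49081) + 13988*(-1/48330) = 18/49081 - 6994/24165 = -342837544/1186042365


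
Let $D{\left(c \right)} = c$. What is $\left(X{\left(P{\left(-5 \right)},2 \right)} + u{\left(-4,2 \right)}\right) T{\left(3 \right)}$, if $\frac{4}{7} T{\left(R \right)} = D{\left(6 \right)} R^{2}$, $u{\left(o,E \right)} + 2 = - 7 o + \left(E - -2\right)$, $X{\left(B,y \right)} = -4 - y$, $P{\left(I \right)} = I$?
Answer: $2268$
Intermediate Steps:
$u{\left(o,E \right)} = E - 7 o$ ($u{\left(o,E \right)} = -2 - \left(-2 - E + 7 o\right) = -2 + \left(2 + E - 7 o\right) = E - 7 o$)
$T{\left(R \right)} = \frac{21 R^{2}}{2}$ ($T{\left(R \right)} = \frac{7 \cdot 6 R^{2}}{4} = \frac{21 R^{2}}{2}$)
$\left(X{\left(P{\left(-5 \right)},2 \right)} + u{\left(-4,2 \right)}\right) T{\left(3 \right)} = \left(\left(-4 - 2\right) + \left(2 - -28\right)\right) \frac{21 \cdot 3^{2}}{2} = \left(\left(-4 - 2\right) + \left(2 + 28\right)\right) \frac{21}{2} \cdot 9 = \left(-6 + 30\right) \frac{189}{2} = 24 \cdot \frac{189}{2} = 2268$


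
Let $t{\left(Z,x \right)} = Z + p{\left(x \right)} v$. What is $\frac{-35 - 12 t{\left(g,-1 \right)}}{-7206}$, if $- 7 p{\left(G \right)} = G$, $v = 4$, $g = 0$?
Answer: $\frac{293}{50442} \approx 0.0058087$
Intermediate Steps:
$p{\left(G \right)} = - \frac{G}{7}$
$t{\left(Z,x \right)} = Z - \frac{4 x}{7}$ ($t{\left(Z,x \right)} = Z + - \frac{x}{7} \cdot 4 = Z - \frac{4 x}{7}$)
$\frac{-35 - 12 t{\left(g,-1 \right)}}{-7206} = \frac{-35 - 12 \left(0 - - \frac{4}{7}\right)}{-7206} = \left(-35 - 12 \left(0 + \frac{4}{7}\right)\right) \left(- \frac{1}{7206}\right) = \left(-35 - \frac{48}{7}\right) \left(- \frac{1}{7206}\right) = \left(- \frac{293}{7}\right) \left(- \frac{1}{7206}\right) = \frac{293}{50442}$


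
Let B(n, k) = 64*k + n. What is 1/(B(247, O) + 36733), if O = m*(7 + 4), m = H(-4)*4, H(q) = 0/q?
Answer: 1/36980 ≈ 2.7042e-5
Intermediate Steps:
H(q) = 0
m = 0 (m = 0*4 = 0)
O = 0 (O = 0*(7 + 4) = 0*11 = 0)
B(n, k) = n + 64*k
1/(B(247, O) + 36733) = 1/((247 + 64*0) + 36733) = 1/((247 + 0) + 36733) = 1/(247 + 36733) = 1/36980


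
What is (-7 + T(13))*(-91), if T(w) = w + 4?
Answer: -910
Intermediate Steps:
T(w) = 4 + w
(-7 + T(13))*(-91) = (-7 + (4 + 13))*(-91) = (-7 + 17)*(-91) = 10*(-91) = -910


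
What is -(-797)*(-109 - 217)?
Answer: -259822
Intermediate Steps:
-(-797)*(-109 - 217) = -(-797)*(-326) = -1*259822 = -259822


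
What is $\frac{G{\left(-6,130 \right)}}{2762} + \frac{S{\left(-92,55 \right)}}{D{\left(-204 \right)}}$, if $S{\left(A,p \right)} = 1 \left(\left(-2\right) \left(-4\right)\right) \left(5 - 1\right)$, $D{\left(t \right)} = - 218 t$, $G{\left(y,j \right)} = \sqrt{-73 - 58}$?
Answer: $\frac{4}{5559} + \frac{i \sqrt{131}}{2762} \approx 0.00071955 + 0.0041439 i$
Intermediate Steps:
$G{\left(y,j \right)} = i \sqrt{131}$ ($G{\left(y,j \right)} = \sqrt{-131} = i \sqrt{131}$)
$S{\left(A,p \right)} = 32$ ($S{\left(A,p \right)} = 1 \cdot 8 \cdot 4 = 8 \cdot 4 = 32$)
$\frac{G{\left(-6,130 \right)}}{2762} + \frac{S{\left(-92,55 \right)}}{D{\left(-204 \right)}} = \frac{i \sqrt{131}}{2762} + \frac{32}{\left(-218\right) \left(-204\right)} = i \sqrt{131} \cdot \frac{1}{2762} + \frac{32}{44472} = \frac{i \sqrt{131}}{2762} + 32 \cdot \frac{1}{44472} = \frac{i \sqrt{131}}{2762} + \frac{4}{5559} = \frac{4}{5559} + \frac{i \sqrt{131}}{2762}$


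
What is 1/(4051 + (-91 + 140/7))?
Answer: 1/3980 ≈ 0.00025126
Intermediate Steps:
1/(4051 + (-91 + 140/7)) = 1/(4051 + (-91 + 140*(⅐))) = 1/(4051 + (-91 + 20)) = 1/(4051 - 71) = 1/3980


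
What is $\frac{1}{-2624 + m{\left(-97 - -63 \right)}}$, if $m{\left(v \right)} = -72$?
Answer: $- \frac{1}{2696} \approx -0.00037092$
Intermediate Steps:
$\frac{1}{-2624 + m{\left(-97 - -63 \right)}} = \frac{1}{-2624 - 72} = \frac{1}{-2696} = - \frac{1}{2696}$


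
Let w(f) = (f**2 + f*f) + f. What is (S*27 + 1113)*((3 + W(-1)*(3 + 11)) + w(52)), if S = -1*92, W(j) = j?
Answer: -7470579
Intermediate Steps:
S = -92
w(f) = f + 2*f**2 (w(f) = (f**2 + f**2) + f = 2*f**2 + f = f + 2*f**2)
(S*27 + 1113)*((3 + W(-1)*(3 + 11)) + w(52)) = (-92*27 + 1113)*((3 - (3 + 11)) + 52*(1 + 2*52)) = (-2484 + 1113)*((3 - 1*14) + 52*(1 + 104)) = -1371*((3 - 14) + 52*105) = -1371*(-11 + 5460) = -1371*5449 = -7470579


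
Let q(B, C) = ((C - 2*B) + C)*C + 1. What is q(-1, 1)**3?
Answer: 125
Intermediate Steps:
q(B, C) = 1 + C*(-2*B + 2*C) (q(B, C) = (-2*B + 2*C)*C + 1 = C*(-2*B + 2*C) + 1 = 1 + C*(-2*B + 2*C))
q(-1, 1)**3 = (1 + 2*1**2 - 2*(-1)*1)**3 = (1 + 2*1 + 2)**3 = (1 + 2 + 2)**3 = 5**3 = 125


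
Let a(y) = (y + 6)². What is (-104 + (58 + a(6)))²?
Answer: 9604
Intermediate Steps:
a(y) = (6 + y)²
(-104 + (58 + a(6)))² = (-104 + (58 + (6 + 6)²))² = (-104 + (58 + 12²))² = (-104 + (58 + 144))² = (-104 + 202)² = 98² = 9604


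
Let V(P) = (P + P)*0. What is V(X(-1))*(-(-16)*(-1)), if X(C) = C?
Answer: 0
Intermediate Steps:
V(P) = 0 (V(P) = (2*P)*0 = 0)
V(X(-1))*(-(-16)*(-1)) = 0*(-(-16)*(-1)) = 0*(-16*1) = 0*(-16) = 0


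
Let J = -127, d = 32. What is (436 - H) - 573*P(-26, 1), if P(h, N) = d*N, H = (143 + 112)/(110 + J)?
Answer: -17885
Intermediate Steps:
H = -15 (H = (143 + 112)/(110 - 127) = 255/(-17) = 255*(-1/17) = -15)
P(h, N) = 32*N
(436 - H) - 573*P(-26, 1) = (436 - 1*(-15)) - 18336 = (436 + 15) - 573*32 = 451 - 18336 = -17885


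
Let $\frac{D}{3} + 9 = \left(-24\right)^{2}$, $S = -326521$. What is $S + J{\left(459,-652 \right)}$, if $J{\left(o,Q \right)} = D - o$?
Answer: $-325279$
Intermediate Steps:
$D = 1701$ ($D = -27 + 3 \left(-24\right)^{2} = -27 + 3 \cdot 576 = -27 + 1728 = 1701$)
$J{\left(o,Q \right)} = 1701 - o$
$S + J{\left(459,-652 \right)} = -326521 + \left(1701 - 459\right) = -326521 + 1242 = -325279$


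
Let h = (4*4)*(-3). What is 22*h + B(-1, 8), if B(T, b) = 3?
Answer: -1053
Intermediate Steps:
h = -48 (h = 16*(-3) = -48)
22*h + B(-1, 8) = 22*(-48) + 3 = -1056 + 3 = -1053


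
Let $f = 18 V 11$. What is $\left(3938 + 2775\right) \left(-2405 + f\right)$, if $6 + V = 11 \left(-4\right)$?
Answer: $-82603465$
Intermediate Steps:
$V = -50$ ($V = -6 + 11 \left(-4\right) = -6 - 44 = -50$)
$f = -9900$ ($f = 18 \left(-50\right) 11 = \left(-900\right) 11 = -9900$)
$\left(3938 + 2775\right) \left(-2405 + f\right) = \left(3938 + 2775\right) \left(-2405 - 9900\right) = 6713 \left(-12305\right) = -82603465$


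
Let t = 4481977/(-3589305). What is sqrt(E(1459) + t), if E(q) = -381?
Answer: I*sqrt(4924552238388510)/3589305 ≈ 19.551*I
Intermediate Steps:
t = -4481977/3589305 (t = 4481977*(-1/3589305) = -4481977/3589305 ≈ -1.2487)
sqrt(E(1459) + t) = sqrt(-381 - 4481977/3589305) = sqrt(-1372007182/3589305) = I*sqrt(4924552238388510)/3589305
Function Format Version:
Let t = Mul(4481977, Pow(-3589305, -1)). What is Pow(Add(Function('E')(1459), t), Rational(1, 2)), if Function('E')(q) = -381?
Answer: Mul(Rational(1, 3589305), I, Pow(4924552238388510, Rational(1, 2))) ≈ Mul(19.551, I)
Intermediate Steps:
t = Rational(-4481977, 3589305) (t = Mul(4481977, Rational(-1, 3589305)) = Rational(-4481977, 3589305) ≈ -1.2487)
Pow(Add(Function('E')(1459), t), Rational(1, 2)) = Pow(Add(-381, Rational(-4481977, 3589305)), Rational(1, 2)) = Pow(Rational(-1372007182, 3589305), Rational(1, 2)) = Mul(Rational(1, 3589305), I, Pow(4924552238388510, Rational(1, 2)))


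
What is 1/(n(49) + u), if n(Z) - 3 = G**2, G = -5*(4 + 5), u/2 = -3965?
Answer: -1/5902 ≈ -0.00016943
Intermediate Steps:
u = -7930 (u = 2*(-3965) = -7930)
G = -45 (G = -5*9 = -45)
n(Z) = 2028 (n(Z) = 3 + (-45)**2 = 3 + 2025 = 2028)
1/(n(49) + u) = 1/(2028 - 7930) = 1/(-5902) = -1/5902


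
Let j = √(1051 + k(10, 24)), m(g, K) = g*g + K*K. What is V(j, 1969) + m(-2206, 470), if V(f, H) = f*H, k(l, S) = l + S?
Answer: 5087336 + 1969*√1085 ≈ 5.1522e+6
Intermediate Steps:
m(g, K) = K² + g² (m(g, K) = g² + K² = K² + g²)
k(l, S) = S + l
j = √1085 (j = √(1051 + (24 + 10)) = √(1051 + 34) = √1085 ≈ 32.939)
V(f, H) = H*f
V(j, 1969) + m(-2206, 470) = 1969*√1085 + (470² + (-2206)²) = 1969*√1085 + (220900 + 4866436) = 1969*√1085 + 5087336 = 5087336 + 1969*√1085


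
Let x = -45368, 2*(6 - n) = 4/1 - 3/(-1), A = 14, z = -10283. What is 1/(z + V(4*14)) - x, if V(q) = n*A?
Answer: 464931263/10248 ≈ 45368.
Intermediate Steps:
n = 5/2 (n = 6 - (4/1 - 3/(-1))/2 = 6 - (4*1 - 3*(-1))/2 = 6 - (4 + 3)/2 = 6 - ½*7 = 6 - 7/2 = 5/2 ≈ 2.5000)
V(q) = 35 (V(q) = (5/2)*14 = 35)
1/(z + V(4*14)) - x = 1/(-10283 + 35) - 1*(-45368) = 1/(-10248) + 45368 = -1/10248 + 45368 = 464931263/10248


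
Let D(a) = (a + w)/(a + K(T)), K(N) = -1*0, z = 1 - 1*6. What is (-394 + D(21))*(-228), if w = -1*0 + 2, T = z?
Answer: 627076/7 ≈ 89582.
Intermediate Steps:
z = -5 (z = 1 - 6 = -5)
T = -5
w = 2 (w = 0 + 2 = 2)
K(N) = 0
D(a) = (2 + a)/a (D(a) = (a + 2)/(a + 0) = (2 + a)/a)
(-394 + D(21))*(-228) = (-394 + (2 + 21)/21)*(-228) = (-394 + (1/21)*23)*(-228) = (-394 + 23/21)*(-228) = -8251/21*(-228) = 627076/7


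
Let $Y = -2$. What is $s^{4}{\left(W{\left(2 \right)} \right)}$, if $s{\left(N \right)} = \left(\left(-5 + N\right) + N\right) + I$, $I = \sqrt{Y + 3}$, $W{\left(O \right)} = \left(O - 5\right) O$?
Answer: $65536$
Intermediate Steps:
$W{\left(O \right)} = O \left(-5 + O\right)$ ($W{\left(O \right)} = \left(-5 + O\right) O = O \left(-5 + O\right)$)
$I = 1$ ($I = \sqrt{-2 + 3} = \sqrt{1} = 1$)
$s{\left(N \right)} = -4 + 2 N$ ($s{\left(N \right)} = \left(\left(-5 + N\right) + N\right) + 1 = \left(-5 + 2 N\right) + 1 = -4 + 2 N$)
$s^{4}{\left(W{\left(2 \right)} \right)} = \left(-4 + 2 \cdot 2 \left(-5 + 2\right)\right)^{4} = \left(-4 + 2 \cdot 2 \left(-3\right)\right)^{4} = \left(-4 + 2 \left(-6\right)\right)^{4} = \left(-4 - 12\right)^{4} = \left(-16\right)^{4} = 65536$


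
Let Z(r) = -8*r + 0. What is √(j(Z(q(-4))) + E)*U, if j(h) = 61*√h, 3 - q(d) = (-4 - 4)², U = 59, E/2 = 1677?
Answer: 59*√(3354 + 122*√122) ≈ 4045.5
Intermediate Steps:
E = 3354 (E = 2*1677 = 3354)
q(d) = -61 (q(d) = 3 - (-4 - 4)² = 3 - 1*(-8)² = 3 - 1*64 = 3 - 64 = -61)
Z(r) = -8*r
√(j(Z(q(-4))) + E)*U = √(61*√(-8*(-61)) + 3354)*59 = √(61*√488 + 3354)*59 = √(61*(2*√122) + 3354)*59 = √(122*√122 + 3354)*59 = √(3354 + 122*√122)*59 = 59*√(3354 + 122*√122)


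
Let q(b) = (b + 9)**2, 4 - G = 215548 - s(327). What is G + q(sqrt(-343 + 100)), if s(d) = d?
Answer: -215379 + 162*I*sqrt(3) ≈ -2.1538e+5 + 280.59*I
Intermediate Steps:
G = -215217 (G = 4 - (215548 - 1*327) = 4 - (215548 - 327) = 4 - 1*215221 = 4 - 215221 = -215217)
q(b) = (9 + b)**2
G + q(sqrt(-343 + 100)) = -215217 + (9 + sqrt(-343 + 100))**2 = -215217 + (9 + sqrt(-243))**2 = -215217 + (9 + 9*I*sqrt(3))**2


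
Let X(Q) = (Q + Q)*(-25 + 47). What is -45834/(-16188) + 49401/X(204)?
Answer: 3058357/366928 ≈ 8.3350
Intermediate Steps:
X(Q) = 44*Q (X(Q) = (2*Q)*22 = 44*Q)
-45834/(-16188) + 49401/X(204) = -45834/(-16188) + 49401/((44*204)) = -45834*(-1/16188) + 49401/8976 = 7639/2698 + 49401*(1/8976) = 7639/2698 + 1497/272 = 3058357/366928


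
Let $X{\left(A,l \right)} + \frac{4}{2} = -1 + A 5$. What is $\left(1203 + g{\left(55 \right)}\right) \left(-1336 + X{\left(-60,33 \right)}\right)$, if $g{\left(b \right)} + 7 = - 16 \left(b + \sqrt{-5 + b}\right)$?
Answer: $-517924 + 131120 \sqrt{2} \approx -3.3249 \cdot 10^{5}$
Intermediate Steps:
$g{\left(b \right)} = -7 - 16 b - 16 \sqrt{-5 + b}$ ($g{\left(b \right)} = -7 - 16 \left(b + \sqrt{-5 + b}\right) = -7 - \left(16 b + 16 \sqrt{-5 + b}\right) = -7 - 16 b - 16 \sqrt{-5 + b}$)
$X{\left(A,l \right)} = -3 + 5 A$ ($X{\left(A,l \right)} = -2 + \left(-1 + A 5\right) = -2 + \left(-1 + 5 A\right) = -3 + 5 A$)
$\left(1203 + g{\left(55 \right)}\right) \left(-1336 + X{\left(-60,33 \right)}\right) = \left(1203 - \left(887 + 16 \sqrt{-5 + 55}\right)\right) \left(-1336 + \left(-3 + 5 \left(-60\right)\right)\right) = \left(1203 - \left(887 + 80 \sqrt{2}\right)\right) \left(-1336 - 303\right) = \left(1203 - \left(887 + 16 \cdot 5 \sqrt{2}\right)\right) \left(-1336 - 303\right) = \left(1203 - \left(887 + 80 \sqrt{2}\right)\right) \left(-1639\right) = \left(316 - 80 \sqrt{2}\right) \left(-1639\right) = -517924 + 131120 \sqrt{2}$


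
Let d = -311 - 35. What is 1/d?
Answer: -1/346 ≈ -0.0028902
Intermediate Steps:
d = -346
1/d = 1/(-346) = -1/346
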